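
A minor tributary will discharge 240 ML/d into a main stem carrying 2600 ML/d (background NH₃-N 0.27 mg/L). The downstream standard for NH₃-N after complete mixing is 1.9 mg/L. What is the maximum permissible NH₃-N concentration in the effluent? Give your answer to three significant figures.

At the limit, (Qr·Cr + Qe·Cₑ)/(Qr + Qe) = 1.9:
Cₑ = (2840·1.9 − 2600·0.2700) / 240.0 = 19.56 mg/L.

19.6 mg/L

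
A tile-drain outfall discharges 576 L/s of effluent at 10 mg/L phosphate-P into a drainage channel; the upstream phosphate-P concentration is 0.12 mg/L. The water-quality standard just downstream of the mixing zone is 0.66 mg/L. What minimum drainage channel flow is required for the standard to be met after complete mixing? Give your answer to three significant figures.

Set C_mix = 0.66: (Q·0.1200 + 576.0·10.00) / (Q + 576.0) = 0.66
→ Q = 576.0·(10.00 − 0.66)/(0.66 − 0.1200) = 9963 L/s.

9960 L/s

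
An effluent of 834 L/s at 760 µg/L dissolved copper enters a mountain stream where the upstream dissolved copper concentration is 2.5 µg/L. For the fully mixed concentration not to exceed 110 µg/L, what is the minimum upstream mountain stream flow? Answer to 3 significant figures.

Set C_mix = 110: (Q·2.500 + 834.0·760.0) / (Q + 834.0) = 110
→ Q = 834.0·(760.0 − 110)/(110 − 2.500) = 5043 L/s.

5040 L/s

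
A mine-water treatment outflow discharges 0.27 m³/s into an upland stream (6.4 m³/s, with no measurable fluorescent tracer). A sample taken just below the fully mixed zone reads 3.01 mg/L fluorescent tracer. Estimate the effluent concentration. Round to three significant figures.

Mass balance: 6.400·0 + 0.2700·Cₑ = 6.670·3.010
→ Cₑ = (6.670·3.010 − 6.400·0) / 0.2700 = 74.36 mg/L.

74.4 mg/L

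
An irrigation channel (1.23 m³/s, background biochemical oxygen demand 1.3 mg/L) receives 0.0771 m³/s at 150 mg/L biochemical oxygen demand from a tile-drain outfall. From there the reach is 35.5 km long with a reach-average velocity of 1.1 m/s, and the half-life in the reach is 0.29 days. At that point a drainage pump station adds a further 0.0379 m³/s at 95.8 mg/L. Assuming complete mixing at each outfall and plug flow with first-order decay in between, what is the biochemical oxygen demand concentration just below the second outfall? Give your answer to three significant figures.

After mixing, C = (1.230·1.300 + 0.07710·150.0) / 1.307 = 13.16/1.307 = 10.07 mg/L; combined flow 1.307 m³/s.
Travel time t = 35.5·1000 / 1.1 = 32270 s = 8.965 h.
Half-life 0.29 d → k = ln 2 / 0.29 = 2.390 d⁻¹.
After decay, C = 10.07 × e^(−kt) = 10.07 × 0.4095 = 4.124 mg/L.
Second outfall: C = (1.307·4.124 + 0.03790·95.80)/1.345 = 6.708 mg/L.

6.71 mg/L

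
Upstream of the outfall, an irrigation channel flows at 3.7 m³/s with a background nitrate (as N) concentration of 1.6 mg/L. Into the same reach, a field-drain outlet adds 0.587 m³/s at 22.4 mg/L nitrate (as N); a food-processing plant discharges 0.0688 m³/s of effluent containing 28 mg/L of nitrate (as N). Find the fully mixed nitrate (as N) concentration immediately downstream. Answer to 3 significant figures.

Conservation of mass: C = (3.700·1.600 + 0.5870·22.40 + 0.06880·28.00) / 4.356 = 21.00/4.356 = 4.820 mg/L.

4.82 mg/L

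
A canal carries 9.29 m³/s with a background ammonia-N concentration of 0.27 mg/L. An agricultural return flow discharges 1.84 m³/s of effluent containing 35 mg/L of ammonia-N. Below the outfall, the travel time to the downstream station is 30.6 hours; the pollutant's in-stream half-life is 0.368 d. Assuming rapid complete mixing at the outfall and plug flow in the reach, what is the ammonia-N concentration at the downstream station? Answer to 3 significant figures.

0.545 mg/L

After mixing, C = (9.290·0.2700 + 1.840·35.00) / 11.13 = 66.91/11.13 = 6.012 mg/L.
Half-life 0.368 d → k = ln 2 / 0.368 = 1.884 d⁻¹.
First-order decay: C = 6.012·exp(−k·t) = 6.012·0.09058 = 0.5445 mg/L.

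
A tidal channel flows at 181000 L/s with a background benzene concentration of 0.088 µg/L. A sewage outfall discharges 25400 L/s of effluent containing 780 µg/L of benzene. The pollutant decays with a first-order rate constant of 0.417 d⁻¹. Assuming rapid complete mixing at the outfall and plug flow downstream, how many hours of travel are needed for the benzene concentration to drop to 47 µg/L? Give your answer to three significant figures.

41.1 h

Flow-weighted average: C = (181000·0.08800 + 25400·780.0) / 206400 = 19830000/206400 = 96.07 µg/L.
96.07·exp(−k·t) = 47 → t = ln(96.07/47)/k = 148100 s = 41.14 h.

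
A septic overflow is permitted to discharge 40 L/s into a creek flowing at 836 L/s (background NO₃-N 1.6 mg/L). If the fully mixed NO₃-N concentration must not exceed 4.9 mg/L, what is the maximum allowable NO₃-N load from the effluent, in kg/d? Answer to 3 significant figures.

Mass balance at the limit: 836.0·1.600 + 40.00·Cₑ = 876.0·4.9 → Cₑ = 73.87 mg/L.
40.00 L/s = 0.04000 m³/s. Load = 0.04000 m³/s × 73.87 g/m³ × 86 400 s/d = 255.3 kg/d.

255 kg/d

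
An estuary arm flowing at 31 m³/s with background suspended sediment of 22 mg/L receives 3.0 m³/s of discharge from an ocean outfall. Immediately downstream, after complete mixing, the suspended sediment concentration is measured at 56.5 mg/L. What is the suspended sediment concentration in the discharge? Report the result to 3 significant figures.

Mass balance: 31.00·22.00 + 3.000·Cₑ = 34.00·56.50
→ Cₑ = (34.00·56.50 − 31.00·22.00) / 3.000 = 413.0 mg/L.

413 mg/L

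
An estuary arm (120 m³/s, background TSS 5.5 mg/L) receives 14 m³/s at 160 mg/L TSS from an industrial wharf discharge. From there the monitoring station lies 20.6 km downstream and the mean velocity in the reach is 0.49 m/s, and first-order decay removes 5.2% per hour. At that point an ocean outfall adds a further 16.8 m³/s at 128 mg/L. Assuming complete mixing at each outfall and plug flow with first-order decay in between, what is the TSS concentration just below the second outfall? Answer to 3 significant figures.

Mass balance: C = (120.0·5.500 + 14.00·160.0) / 134.0 = 2900/134.0 = 21.64 mg/L; combined flow 134.0 m³/s.
Travel time t = 20.6·1000 / 0.49 = 42040 s = 11.68 h.
5.2%/h lost → k = −ln(1 − 0.052) = 0.05340 h⁻¹.
First-order decay: C = 21.64·exp(−k·t) = 21.64·0.5360 = 11.60 mg/L.
At the second outfall, C = (134.0·11.60 + 16.80·128.0) / (134.0 + 16.80) = 24.57 mg/L.

24.6 mg/L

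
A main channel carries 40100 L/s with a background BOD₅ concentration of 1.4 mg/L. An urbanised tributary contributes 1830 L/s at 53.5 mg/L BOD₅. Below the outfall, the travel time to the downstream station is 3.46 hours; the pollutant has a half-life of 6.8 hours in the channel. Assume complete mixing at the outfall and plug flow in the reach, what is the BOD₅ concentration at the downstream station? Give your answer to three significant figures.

Mixed concentration C = ΣQC/ΣQ = (40100·1.400 + 1830·53.50) / 41930 = 154000/41930 = 3.674 mg/L.
Half-life 6.8 h → k = ln 2 / 6.8 = 0.1019 h⁻¹ = 2.446 d⁻¹.
After decay, C = 3.674 × e^(−kt) = 3.674 × 0.7028 = 2.582 mg/L.

2.58 mg/L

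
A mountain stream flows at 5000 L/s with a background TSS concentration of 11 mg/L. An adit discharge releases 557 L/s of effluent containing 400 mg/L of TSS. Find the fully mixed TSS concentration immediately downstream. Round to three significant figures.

50.0 mg/L

Flow-weighted average: C = (5000·11.00 + 557.0·400.0) / 5557 = 277800/5557 = 49.99 mg/L.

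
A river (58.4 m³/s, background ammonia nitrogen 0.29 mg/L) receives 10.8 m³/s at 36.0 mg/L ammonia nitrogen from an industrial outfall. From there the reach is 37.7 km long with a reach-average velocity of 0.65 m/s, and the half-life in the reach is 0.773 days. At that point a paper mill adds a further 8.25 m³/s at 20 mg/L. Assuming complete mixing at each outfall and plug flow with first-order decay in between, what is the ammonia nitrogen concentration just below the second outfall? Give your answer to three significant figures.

Mass balance: C = (58.40·0.2900 + 10.80·36.00) / 69.20 = 405.7/69.20 = 5.863 mg/L; combined flow 69.20 m³/s.
Travel time t = 37.7·1000 / 0.65 = 58000 s = 16.11 h.
Half-life 0.773 d → k = ln 2 / 0.773 = 0.8967 d⁻¹.
First-order decay: C = 5.863·exp(−k·t) = 5.863·0.5477 = 3.212 mg/L.
At the second outfall, C = (69.20·3.212 + 8.250·20.00) / (69.20 + 8.250) = 5.000 mg/L.

5.00 mg/L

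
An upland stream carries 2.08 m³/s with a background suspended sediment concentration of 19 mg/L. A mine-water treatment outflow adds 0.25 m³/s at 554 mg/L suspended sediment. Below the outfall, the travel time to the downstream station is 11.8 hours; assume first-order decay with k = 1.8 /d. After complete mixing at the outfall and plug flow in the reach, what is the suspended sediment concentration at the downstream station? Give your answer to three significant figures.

Conservation of mass: C = (2.080·19.00 + 0.2500·554.0) / 2.330 = 178.0/2.330 = 76.40 mg/L.
After decay, C = 76.40 × e^(−kt) = 76.40 × 0.4127 = 31.53 mg/L.

31.5 mg/L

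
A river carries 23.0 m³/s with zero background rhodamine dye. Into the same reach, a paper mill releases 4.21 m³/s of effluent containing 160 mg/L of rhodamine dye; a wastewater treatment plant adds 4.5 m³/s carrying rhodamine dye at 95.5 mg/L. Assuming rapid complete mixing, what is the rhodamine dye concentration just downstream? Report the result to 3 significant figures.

Mixed concentration C = ΣQC/ΣQ = (23.00·0 + 4.210·160.0 + 4.500·95.50) / 31.71 = 1103/31.71 = 34.80 mg/L.

34.8 mg/L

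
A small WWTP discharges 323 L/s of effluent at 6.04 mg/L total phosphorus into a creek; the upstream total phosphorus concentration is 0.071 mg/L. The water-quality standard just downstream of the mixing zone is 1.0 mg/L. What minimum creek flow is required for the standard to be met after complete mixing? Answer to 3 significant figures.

1750 L/s

Set C_mix = 1.0: (Q·0.07100 + 323.0·6.040) / (Q + 323.0) = 1.0
→ Q = 323.0·(6.040 − 1.0)/(1.0 − 0.07100) = 1752 L/s.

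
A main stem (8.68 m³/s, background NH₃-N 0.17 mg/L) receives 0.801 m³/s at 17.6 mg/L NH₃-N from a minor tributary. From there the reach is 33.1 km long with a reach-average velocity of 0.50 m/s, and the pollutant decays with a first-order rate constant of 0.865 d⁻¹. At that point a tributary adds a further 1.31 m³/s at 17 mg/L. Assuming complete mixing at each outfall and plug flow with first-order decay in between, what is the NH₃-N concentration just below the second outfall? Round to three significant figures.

2.81 mg/L

Flow-weighted average: C = (8.680·0.1700 + 0.8010·17.60) / 9.481 = 15.57/9.481 = 1.643 mg/L; combined flow 9.481 m³/s.
Travel time t = 33.1·1000 / 0.50 = 66200 s = 18.39 h.
Decay over the reach: 1.643·exp(−kt) = 1.643·0.5154 = 0.8466 mg/L.
Second outfall: C = (9.481·0.8466 + 1.310·17.00)/10.79 = 2.808 mg/L.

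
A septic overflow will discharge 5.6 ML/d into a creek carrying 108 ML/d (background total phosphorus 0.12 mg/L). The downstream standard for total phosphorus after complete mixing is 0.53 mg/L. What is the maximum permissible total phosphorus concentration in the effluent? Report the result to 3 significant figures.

At the limit, (Qr·Cr + Qe·Cₑ)/(Qr + Qe) = 0.53:
Cₑ = (113.6·0.53 − 108.0·0.1200) / 5.600 = 8.437 mg/L.

8.44 mg/L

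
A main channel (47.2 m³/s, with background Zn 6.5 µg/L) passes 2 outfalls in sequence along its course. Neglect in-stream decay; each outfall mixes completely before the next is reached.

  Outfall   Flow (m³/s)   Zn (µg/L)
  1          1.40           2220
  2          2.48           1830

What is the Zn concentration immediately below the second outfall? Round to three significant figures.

After outfall 1: Q = 47.20 + 1.400 = 48.60 m³/s; C = (47.20·6.500 + 1.400·2220)/48.60 = 70.26 µg/L.
After outfall 2: Q = 48.60 + 2.480 = 51.08 m³/s; C = (48.60·70.26 + 2.480·1830)/51.08 = 155.7 µg/L.

156 µg/L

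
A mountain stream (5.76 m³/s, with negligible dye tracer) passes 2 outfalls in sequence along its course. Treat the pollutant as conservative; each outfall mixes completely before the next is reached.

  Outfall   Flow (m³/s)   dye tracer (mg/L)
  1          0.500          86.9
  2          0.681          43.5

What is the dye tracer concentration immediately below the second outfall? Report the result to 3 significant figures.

10.5 mg/L

Below outfall 1: Q → 6.260 m³/s, C = (5.760·0 + 0.5000·86.90)/6.260 = 6.941 mg/L.
Below outfall 2: Q → 6.941 m³/s, C = (6.260·6.941 + 0.6810·43.50)/6.941 = 10.53 mg/L.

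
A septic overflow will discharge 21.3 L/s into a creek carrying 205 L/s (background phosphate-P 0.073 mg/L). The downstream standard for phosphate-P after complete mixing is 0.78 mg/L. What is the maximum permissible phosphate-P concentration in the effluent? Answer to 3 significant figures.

7.58 mg/L

At the limit, (Qr·Cr + Qe·Cₑ)/(Qr + Qe) = 0.78:
Cₑ = (226.3·0.78 − 205.0·0.07300) / 21.30 = 7.584 mg/L.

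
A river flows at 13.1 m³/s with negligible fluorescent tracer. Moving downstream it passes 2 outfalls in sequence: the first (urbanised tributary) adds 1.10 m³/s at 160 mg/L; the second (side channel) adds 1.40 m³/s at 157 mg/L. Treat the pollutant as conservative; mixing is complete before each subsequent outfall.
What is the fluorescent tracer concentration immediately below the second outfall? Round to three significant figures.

25.4 mg/L

Below outfall 1: Q → 14.20 m³/s, C = (13.10·0 + 1.100·160.0)/14.20 = 12.39 mg/L.
Below outfall 2: Q → 15.60 m³/s, C = (14.20·12.39 + 1.400·157.0)/15.60 = 25.37 mg/L.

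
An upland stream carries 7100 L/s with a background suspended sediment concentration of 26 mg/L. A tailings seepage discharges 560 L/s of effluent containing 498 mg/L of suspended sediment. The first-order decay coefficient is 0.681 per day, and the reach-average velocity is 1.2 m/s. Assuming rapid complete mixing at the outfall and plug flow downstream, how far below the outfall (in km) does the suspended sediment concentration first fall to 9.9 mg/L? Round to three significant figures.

276 km

Mixed concentration C = ΣQC/ΣQ = (7100·26.00 + 560.0·498.0) / 7660 = 463500/7660 = 60.51 mg/L.
Set 60.51·exp(−k·t) = 9.9 → t = ln(60.51/9.9)/k = 229700 s = 63.80 h.
Distance = v·t = 1.2·229700 = 275600 m = 275.6 km.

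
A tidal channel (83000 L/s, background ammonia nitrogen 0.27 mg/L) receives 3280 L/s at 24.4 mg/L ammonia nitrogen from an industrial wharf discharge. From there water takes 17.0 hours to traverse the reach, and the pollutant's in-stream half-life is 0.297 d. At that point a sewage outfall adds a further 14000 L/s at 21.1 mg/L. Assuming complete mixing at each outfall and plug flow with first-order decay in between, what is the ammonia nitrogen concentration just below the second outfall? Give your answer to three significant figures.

After mixing, C = (83000·0.2700 + 3280·24.40) / 86280 = 102400/86280 = 1.187 mg/L; combined flow 86280 L/s.
Half-life 0.297 d → k = ln 2 / 0.297 = 2.334 d⁻¹.
Applying C = C₀e^(−kt): 1.187 × 0.1914 = 0.2273 mg/L.
At the second outfall, C = (86280·0.2273 + 14000·21.10) / (86280 + 14000) = 3.141 mg/L.

3.14 mg/L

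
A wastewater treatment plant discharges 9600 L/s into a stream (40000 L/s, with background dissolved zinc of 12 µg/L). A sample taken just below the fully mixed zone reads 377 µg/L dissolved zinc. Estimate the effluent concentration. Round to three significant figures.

1900 µg/L

Mass balance: 40000·12.00 + 9600·Cₑ = 49600·377.0
→ Cₑ = (49600·377.0 − 40000·12.00) / 9600 = 1898 µg/L.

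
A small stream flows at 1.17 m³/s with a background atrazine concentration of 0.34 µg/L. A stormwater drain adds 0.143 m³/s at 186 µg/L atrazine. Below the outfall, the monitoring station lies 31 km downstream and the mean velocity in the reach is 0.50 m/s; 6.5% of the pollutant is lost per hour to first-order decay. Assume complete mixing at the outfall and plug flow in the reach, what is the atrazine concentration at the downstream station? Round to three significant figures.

Flow-weighted average: C = (1.170·0.3400 + 0.1430·186.0) / 1.313 = 27.00/1.313 = 20.56 µg/L.
Travel time t = 31·1000 / 0.50 = 62000 s = 17.22 h.
6.5%/h lost → k = −ln(1 − 0.065) = 0.06721 h⁻¹.
Decay over the reach: 20.56·exp(−kt) = 20.56·0.3143 = 6.462 µg/L.

6.46 µg/L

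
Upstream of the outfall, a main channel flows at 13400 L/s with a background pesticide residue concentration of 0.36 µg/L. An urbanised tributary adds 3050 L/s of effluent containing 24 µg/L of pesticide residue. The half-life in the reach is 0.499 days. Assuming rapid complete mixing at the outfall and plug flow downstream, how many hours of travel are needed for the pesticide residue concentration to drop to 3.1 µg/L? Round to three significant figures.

7.35 h

After mixing, C = (13400·0.3600 + 3050·24.00) / 16450 = 78020/16450 = 4.743 µg/L.
Half-life 0.499 d → k = ln 2 / 0.499 = 1.389 d⁻¹.
4.743·exp(−k·t) = 3.1 → t = ln(4.743/3.1)/k = 26450 s = 7.348 h.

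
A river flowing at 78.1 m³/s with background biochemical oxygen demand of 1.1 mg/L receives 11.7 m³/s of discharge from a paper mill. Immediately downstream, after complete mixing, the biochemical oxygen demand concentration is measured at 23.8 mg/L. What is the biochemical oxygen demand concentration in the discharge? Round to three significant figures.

Mass balance: 78.10·1.100 + 11.70·Cₑ = 89.80·23.80
→ Cₑ = (89.80·23.80 − 78.10·1.100) / 11.70 = 175.3 mg/L.

175 mg/L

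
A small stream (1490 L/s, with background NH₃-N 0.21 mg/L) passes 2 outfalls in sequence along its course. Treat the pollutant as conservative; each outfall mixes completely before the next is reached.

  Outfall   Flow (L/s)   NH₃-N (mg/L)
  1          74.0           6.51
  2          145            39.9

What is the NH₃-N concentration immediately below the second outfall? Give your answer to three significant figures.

After outfall 1: Q = 1490 + 74.00 = 1564 L/s; C = (1490·0.2100 + 74.00·6.510)/1564 = 0.5081 mg/L.
After outfall 2: Q = 1564 + 145.0 = 1709 L/s; C = (1564·0.5081 + 145.0·39.90)/1709 = 3.850 mg/L.

3.85 mg/L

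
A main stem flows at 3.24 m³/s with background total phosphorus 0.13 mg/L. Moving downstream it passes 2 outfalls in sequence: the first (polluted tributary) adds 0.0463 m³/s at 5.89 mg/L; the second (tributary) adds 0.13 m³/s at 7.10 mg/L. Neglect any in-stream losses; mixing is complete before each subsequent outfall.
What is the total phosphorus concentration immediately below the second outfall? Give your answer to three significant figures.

After outfall 1: Q = 3.240 + 0.04630 = 3.286 m³/s; C = (3.240·0.1300 + 0.04630·5.890)/3.286 = 0.2112 mg/L.
After outfall 2: Q = 3.286 + 0.1300 = 3.416 m³/s; C = (3.286·0.2112 + 0.1300·7.100)/3.416 = 0.4733 mg/L.

0.473 mg/L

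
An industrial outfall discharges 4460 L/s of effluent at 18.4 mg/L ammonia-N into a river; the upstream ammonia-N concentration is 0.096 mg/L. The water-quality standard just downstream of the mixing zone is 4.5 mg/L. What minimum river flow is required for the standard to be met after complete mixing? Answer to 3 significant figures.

Set C_mix = 4.5: (Q·0.09600 + 4460·18.40) / (Q + 4460) = 4.5
→ Q = 4460·(18.40 − 4.5)/(4.5 − 0.09600) = 14080 L/s.

14100 L/s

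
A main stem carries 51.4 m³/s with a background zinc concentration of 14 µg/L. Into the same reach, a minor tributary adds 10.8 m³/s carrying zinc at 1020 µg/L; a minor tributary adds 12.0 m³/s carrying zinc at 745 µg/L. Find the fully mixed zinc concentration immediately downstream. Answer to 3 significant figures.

Conservation of mass: C = (51.40·14.00 + 10.80·1020 + 12.00·745.0) / 74.20 = 20680/74.20 = 278.6 µg/L.

279 µg/L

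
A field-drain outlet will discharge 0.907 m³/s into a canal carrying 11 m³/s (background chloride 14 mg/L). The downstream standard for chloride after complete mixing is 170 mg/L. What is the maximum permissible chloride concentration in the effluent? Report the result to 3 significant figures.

At the limit, (Qr·Cr + Qe·Cₑ)/(Qr + Qe) = 170:
Cₑ = (11.91·170 − 11.00·14.00) / 0.9070 = 2062 mg/L.

2060 mg/L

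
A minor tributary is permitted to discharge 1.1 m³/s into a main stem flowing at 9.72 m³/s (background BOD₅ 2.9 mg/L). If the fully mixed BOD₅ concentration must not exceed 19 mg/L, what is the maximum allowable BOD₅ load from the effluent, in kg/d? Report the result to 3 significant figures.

Mass balance at the limit: 9.720·2.900 + 1.100·Cₑ = 10.82·19 → Cₑ = 161.3 mg/L.
Load = 1.100 m³/s × 161.3 g/m³ × 86 400 s/d = 15330 kg/d.

15300 kg/d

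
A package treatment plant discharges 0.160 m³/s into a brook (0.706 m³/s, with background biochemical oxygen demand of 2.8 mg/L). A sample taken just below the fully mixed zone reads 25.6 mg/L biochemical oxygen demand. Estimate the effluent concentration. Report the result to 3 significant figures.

Mass balance: 0.7060·2.800 + 0.1600·Cₑ = 0.8660·25.60
→ Cₑ = (0.8660·25.60 − 0.7060·2.800) / 0.1600 = 126.2 mg/L.

126 mg/L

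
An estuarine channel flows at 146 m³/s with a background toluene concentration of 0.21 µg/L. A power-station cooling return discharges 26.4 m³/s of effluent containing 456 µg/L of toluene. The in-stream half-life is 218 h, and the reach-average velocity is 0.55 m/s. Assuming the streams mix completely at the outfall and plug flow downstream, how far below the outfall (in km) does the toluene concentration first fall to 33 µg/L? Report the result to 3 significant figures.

Mixed concentration C = ΣQC/ΣQ = (146.0·0.2100 + 26.40·456.0) / 172.4 = 12070/172.4 = 70.01 µg/L.
Half-life 218 h → k = ln 2 / 218 = 0.003180 h⁻¹ = 0.07631 d⁻¹.
Set 70.01·exp(−k·t) = 33 → t = ln(70.01/33)/k = 851500 s = 236.5 h.
Distance = v·t = 0.55·851500 = 468300 m = 468.3 km.

468 km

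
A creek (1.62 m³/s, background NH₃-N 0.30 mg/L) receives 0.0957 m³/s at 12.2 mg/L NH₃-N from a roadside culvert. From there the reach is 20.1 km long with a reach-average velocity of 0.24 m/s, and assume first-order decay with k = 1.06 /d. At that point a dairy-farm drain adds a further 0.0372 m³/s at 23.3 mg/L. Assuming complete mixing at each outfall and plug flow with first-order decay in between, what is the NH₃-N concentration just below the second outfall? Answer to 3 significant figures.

Conservation of mass: C = (1.620·0.3000 + 0.09570·12.20) / 1.716 = 1.654/1.716 = 0.9638 mg/L; combined flow 1.716 m³/s.
Travel time t = 20.1·1000 / 0.24 = 83750 s = 23.26 h.
After decay, C = 0.9638 × e^(−kt) = 0.9638 × 0.3579 = 0.3449 mg/L.
Second outfall: C = (1.716·0.3449 + 0.03720·23.30)/1.753 = 0.8321 mg/L.

0.832 mg/L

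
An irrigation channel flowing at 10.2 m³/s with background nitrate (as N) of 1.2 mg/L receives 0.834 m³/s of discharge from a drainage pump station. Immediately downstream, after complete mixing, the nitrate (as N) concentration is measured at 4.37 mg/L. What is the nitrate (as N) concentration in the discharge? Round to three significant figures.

Mass balance: 10.20·1.200 + 0.8340·Cₑ = 11.03·4.370
→ Cₑ = (11.03·4.370 − 10.20·1.200) / 0.8340 = 43.14 mg/L.

43.1 mg/L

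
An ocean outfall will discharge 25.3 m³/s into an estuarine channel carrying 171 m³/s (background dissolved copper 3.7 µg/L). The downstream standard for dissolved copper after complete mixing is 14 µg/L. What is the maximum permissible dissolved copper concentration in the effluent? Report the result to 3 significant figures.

83.6 µg/L

At the limit, (Qr·Cr + Qe·Cₑ)/(Qr + Qe) = 14:
Cₑ = (196.3·14 − 171.0·3.700) / 25.30 = 83.62 µg/L.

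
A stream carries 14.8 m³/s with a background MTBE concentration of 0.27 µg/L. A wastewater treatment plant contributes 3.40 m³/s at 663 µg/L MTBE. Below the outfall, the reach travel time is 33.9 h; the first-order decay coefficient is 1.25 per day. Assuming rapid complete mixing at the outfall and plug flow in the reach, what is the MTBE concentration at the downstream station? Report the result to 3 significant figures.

21.2 µg/L

Flow-weighted average: C = (14.80·0.2700 + 3.400·663.0) / 18.20 = 2258/18.20 = 124.1 µg/L.
Applying C = C₀e^(−kt): 124.1 × 0.1711 = 21.23 µg/L.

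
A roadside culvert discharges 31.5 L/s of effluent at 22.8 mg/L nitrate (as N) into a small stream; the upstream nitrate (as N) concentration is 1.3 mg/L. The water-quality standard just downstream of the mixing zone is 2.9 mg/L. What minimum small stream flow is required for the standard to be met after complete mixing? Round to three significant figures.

392 L/s

Set C_mix = 2.9: (Q·1.300 + 31.50·22.80) / (Q + 31.50) = 2.9
→ Q = 31.50·(22.80 − 2.9)/(2.9 − 1.300) = 391.8 L/s.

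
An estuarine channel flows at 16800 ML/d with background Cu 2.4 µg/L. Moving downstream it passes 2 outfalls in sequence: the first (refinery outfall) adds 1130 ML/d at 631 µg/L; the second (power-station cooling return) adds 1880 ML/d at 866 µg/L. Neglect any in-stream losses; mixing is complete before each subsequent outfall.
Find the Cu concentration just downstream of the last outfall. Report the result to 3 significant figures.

Below outfall 1: Q → 17930 ML/d, C = (16800·2.400 + 1130·631.0)/17930 = 42.02 µg/L.
Below outfall 2: Q → 19810 ML/d, C = (17930·42.02 + 1880·866.0)/19810 = 120.2 µg/L.

120 µg/L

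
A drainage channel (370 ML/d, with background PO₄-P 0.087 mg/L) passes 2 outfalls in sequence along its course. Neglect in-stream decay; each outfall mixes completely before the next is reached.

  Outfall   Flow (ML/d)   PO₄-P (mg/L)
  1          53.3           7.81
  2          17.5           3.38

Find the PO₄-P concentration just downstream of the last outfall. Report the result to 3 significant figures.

1.15 mg/L

Below outfall 1: Q → 423.3 ML/d, C = (370.0·0.08700 + 53.30·7.810)/423.3 = 1.059 mg/L.
Below outfall 2: Q → 440.8 ML/d, C = (423.3·1.059 + 17.50·3.380)/440.8 = 1.152 mg/L.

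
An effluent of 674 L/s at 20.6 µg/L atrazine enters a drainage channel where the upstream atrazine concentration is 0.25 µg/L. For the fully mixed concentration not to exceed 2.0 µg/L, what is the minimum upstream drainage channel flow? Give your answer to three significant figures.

Set C_mix = 2.0: (Q·0.2500 + 674.0·20.60) / (Q + 674.0) = 2.0
→ Q = 674.0·(20.60 − 2.0)/(2.0 − 0.2500) = 7164 L/s.

7160 L/s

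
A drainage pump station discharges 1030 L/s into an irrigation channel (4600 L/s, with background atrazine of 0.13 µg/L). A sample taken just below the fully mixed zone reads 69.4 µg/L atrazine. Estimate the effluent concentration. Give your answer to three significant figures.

Mass balance: 4600·0.1300 + 1030·Cₑ = 5630·69.40
→ Cₑ = (5630·69.40 − 4600·0.1300) / 1030 = 378.8 µg/L.

379 µg/L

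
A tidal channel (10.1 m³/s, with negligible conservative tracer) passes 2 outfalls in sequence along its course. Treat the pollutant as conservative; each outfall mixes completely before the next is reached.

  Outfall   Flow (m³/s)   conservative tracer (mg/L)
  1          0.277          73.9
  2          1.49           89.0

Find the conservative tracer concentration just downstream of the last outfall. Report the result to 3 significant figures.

Outfall 1: combined Q = 10.38 m³/s; C = (10.10·0 + 0.2770·73.90)/10.38 = 1.973 mg/L.
Outfall 2: combined Q = 11.87 m³/s; C = (10.38·1.973 + 1.490·89.00)/11.87 = 12.90 mg/L.

12.9 mg/L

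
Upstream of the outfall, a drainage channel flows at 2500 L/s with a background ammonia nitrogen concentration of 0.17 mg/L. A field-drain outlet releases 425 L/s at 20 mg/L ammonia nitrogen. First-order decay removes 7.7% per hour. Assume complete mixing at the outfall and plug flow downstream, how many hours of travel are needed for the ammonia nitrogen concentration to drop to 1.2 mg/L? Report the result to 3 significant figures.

Mass balance: C = (2500·0.1700 + 425.0·20.00) / 2925 = 8925/2925 = 3.051 mg/L.
7.7%/h lost → k = −ln(1 − 0.077) = 0.08013 h⁻¹.
3.051·exp(−k·t) = 1.2 → t = ln(3.051/1.2)/k = 41930 s = 11.65 h.

11.6 h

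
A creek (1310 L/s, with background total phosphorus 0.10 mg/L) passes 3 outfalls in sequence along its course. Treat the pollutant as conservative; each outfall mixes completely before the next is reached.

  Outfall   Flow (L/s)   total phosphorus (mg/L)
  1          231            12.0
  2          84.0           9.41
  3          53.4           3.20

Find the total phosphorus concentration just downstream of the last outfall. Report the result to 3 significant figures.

2.30 mg/L

Outfall 1: combined Q = 1541 L/s; C = (1310·0.1000 + 231.0·12.00)/1541 = 1.884 mg/L.
Outfall 2: combined Q = 1625 L/s; C = (1541·1.884 + 84.00·9.410)/1625 = 2.273 mg/L.
Outfall 3: combined Q = 1678 L/s; C = (1625·2.273 + 53.40·3.200)/1678 = 2.302 mg/L.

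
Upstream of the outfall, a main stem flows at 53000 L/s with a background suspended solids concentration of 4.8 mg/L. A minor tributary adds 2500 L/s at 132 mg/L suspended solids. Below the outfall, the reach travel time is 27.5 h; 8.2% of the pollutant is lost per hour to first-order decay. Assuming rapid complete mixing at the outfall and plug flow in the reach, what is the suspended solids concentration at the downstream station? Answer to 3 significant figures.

Flow-weighted average: C = (53000·4.800 + 2500·132.0) / 55500 = 584400/55500 = 10.53 mg/L.
8.2%/h lost → k = −ln(1 − 0.082) = 0.08556 h⁻¹.
Applying C = C₀e^(−kt): 10.53 × 0.09510 = 1.001 mg/L.

1.00 mg/L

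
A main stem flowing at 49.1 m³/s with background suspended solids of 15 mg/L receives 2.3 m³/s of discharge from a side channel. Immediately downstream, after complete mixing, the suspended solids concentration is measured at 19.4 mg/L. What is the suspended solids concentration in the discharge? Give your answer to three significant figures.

113 mg/L

Mass balance: 49.10·15.00 + 2.300·Cₑ = 51.40·19.40
→ Cₑ = (51.40·19.40 − 49.10·15.00) / 2.300 = 113.3 mg/L.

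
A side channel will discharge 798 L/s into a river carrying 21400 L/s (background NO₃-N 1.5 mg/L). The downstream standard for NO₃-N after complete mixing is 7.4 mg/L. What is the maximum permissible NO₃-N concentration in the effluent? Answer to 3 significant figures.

At the limit, (Qr·Cr + Qe·Cₑ)/(Qr + Qe) = 7.4:
Cₑ = (22200·7.4 − 21400·1.500) / 798.0 = 165.6 mg/L.

166 mg/L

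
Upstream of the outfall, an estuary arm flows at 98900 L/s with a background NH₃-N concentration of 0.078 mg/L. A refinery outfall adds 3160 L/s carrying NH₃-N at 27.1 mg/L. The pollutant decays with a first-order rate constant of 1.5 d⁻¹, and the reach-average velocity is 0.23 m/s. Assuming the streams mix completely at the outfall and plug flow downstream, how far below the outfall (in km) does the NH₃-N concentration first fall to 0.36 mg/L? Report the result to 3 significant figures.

Mixed concentration C = ΣQC/ΣQ = (98900·0.07800 + 3160·27.10) / 102100 = 93350/102100 = 0.9147 mg/L.
Set 0.9147·exp(−k·t) = 0.36 → t = ln(0.9147/0.36)/k = 53710 s = 14.92 h.
Distance = v·t = 0.23·53710 = 12350 m = 12.35 km.

12.4 km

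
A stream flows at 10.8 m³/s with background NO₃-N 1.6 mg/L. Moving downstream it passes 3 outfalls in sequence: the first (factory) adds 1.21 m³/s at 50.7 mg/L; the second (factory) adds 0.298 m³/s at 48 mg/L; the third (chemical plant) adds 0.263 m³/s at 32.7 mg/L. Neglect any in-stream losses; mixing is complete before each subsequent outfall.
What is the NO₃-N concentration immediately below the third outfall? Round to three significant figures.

8.08 mg/L

Below outfall 1: Q → 12.01 m³/s, C = (10.80·1.600 + 1.210·50.70)/12.01 = 6.547 mg/L.
Below outfall 2: Q → 12.31 m³/s, C = (12.01·6.547 + 0.2980·48.00)/12.31 = 7.550 mg/L.
Below outfall 3: Q → 12.57 m³/s, C = (12.31·7.550 + 0.2630·32.70)/12.57 = 8.077 mg/L.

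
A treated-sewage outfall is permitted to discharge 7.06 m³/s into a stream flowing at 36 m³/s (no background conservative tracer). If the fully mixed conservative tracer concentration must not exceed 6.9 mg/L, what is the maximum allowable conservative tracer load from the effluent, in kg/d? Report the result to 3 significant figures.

Mass balance at the limit: 36.00·0 + 7.060·Cₑ = 43.06·6.9 → Cₑ = 42.08 mg/L.
Load = 7.060 m³/s × 42.08 g/m³ × 86 400 s/d = 25670 kg/d.

25700 kg/d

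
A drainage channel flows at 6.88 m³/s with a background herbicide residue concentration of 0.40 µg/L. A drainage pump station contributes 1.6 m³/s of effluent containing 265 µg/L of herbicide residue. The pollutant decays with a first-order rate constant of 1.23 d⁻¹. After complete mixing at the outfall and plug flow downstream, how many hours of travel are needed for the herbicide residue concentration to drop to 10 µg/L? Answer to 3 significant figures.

Conservation of mass: C = (6.880·0.4000 + 1.600·265.0) / 8.480 = 426.8/8.480 = 50.32 µg/L.
50.32·exp(−k·t) = 10 → t = ln(50.32/10)/k = 113500 s = 31.53 h.

31.5 h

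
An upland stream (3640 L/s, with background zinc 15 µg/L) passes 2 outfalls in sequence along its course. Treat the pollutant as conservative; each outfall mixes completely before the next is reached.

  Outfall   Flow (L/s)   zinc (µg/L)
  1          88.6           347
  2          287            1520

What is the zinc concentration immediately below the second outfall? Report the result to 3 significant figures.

Outfall 1: combined Q = 3729 L/s; C = (3640·15.00 + 88.60·347.0)/3729 = 22.89 µg/L.
Outfall 2: combined Q = 4016 L/s; C = (3729·22.89 + 287.0·1520)/4016 = 129.9 µg/L.

130 µg/L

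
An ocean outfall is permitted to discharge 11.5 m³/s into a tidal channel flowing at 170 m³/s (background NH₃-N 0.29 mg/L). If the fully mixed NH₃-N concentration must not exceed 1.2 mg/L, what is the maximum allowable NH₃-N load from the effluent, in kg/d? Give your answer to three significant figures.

Mass balance at the limit: 170.0·0.2900 + 11.50·Cₑ = 181.5·1.2 → Cₑ = 14.65 mg/L.
Load = 11.50 m³/s × 14.65 g/m³ × 86 400 s/d = 14560 kg/d.

14600 kg/d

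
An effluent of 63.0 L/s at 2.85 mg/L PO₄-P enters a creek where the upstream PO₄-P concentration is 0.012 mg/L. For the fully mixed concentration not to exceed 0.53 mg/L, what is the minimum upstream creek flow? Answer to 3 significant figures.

Set C_mix = 0.53: (Q·0.01200 + 63.00·2.850) / (Q + 63.00) = 0.53
→ Q = 63.00·(2.850 − 0.53)/(0.53 − 0.01200) = 282.2 L/s.

282 L/s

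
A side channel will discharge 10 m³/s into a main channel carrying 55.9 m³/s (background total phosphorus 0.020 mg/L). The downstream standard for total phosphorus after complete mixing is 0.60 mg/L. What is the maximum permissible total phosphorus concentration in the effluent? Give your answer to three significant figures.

3.84 mg/L

At the limit, (Qr·Cr + Qe·Cₑ)/(Qr + Qe) = 0.60:
Cₑ = (65.90·0.60 − 55.90·0.02000) / 10.00 = 3.842 mg/L.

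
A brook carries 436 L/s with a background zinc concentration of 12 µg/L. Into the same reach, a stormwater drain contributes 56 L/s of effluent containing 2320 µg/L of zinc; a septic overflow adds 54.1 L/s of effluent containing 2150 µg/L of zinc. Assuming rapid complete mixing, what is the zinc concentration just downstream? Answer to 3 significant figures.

460 µg/L

Conservation of mass: C = (436.0·12.00 + 56.00·2320 + 54.10·2150) / 546.1 = 251500/546.1 = 460.5 µg/L.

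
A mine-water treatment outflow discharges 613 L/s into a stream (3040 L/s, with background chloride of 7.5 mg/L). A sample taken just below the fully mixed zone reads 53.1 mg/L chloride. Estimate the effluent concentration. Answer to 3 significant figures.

Mass balance: 3040·7.500 + 613.0·Cₑ = 3653·53.10
→ Cₑ = (3653·53.10 − 3040·7.500) / 613.0 = 279.2 mg/L.

279 mg/L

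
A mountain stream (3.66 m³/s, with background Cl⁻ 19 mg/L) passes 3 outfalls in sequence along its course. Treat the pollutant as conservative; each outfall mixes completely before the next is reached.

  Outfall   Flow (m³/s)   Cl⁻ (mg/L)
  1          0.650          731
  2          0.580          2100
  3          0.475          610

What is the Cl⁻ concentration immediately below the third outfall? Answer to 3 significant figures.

383 mg/L

Outfall 1: combined Q = 4.310 m³/s; C = (3.660·19.00 + 0.6500·731.0)/4.310 = 126.4 mg/L.
Outfall 2: combined Q = 4.890 m³/s; C = (4.310·126.4 + 0.5800·2100)/4.890 = 360.5 mg/L.
Outfall 3: combined Q = 5.365 m³/s; C = (4.890·360.5 + 0.4750·610.0)/5.365 = 382.6 mg/L.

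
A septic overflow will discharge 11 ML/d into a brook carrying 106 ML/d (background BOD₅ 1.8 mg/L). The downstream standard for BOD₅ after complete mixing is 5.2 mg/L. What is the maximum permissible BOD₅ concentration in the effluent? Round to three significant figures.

At the limit, (Qr·Cr + Qe·Cₑ)/(Qr + Qe) = 5.2:
Cₑ = (117.0·5.2 − 106.0·1.800) / 11.00 = 37.96 mg/L.

38.0 mg/L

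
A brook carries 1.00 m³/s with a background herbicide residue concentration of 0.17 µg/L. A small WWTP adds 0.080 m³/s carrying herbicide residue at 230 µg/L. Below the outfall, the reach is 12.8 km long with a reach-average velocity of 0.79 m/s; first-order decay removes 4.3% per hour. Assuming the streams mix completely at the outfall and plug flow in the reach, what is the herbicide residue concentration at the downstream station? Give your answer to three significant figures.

Mass balance: C = (1.000·0.1700 + 0.08000·230.0) / 1.080 = 18.57/1.080 = 17.19 µg/L.
Travel time t = 12.8·1000 / 0.79 = 16200 s = 4.501 h.
4.3%/h lost → k = −ln(1 − 0.043) = 0.04395 h⁻¹.
After decay, C = 17.19 × e^(−kt) = 17.19 × 0.8205 = 14.11 µg/L.

14.1 µg/L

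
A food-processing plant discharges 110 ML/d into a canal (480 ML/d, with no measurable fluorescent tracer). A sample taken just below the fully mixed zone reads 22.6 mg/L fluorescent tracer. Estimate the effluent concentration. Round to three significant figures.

Mass balance: 480.0·0 + 110.0·Cₑ = 590.0·22.60
→ Cₑ = (590.0·22.60 − 480.0·0) / 110.0 = 121.2 mg/L.

121 mg/L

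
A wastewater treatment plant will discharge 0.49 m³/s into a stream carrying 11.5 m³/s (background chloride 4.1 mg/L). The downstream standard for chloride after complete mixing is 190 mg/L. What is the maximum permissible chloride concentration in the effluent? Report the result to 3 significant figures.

4550 mg/L

At the limit, (Qr·Cr + Qe·Cₑ)/(Qr + Qe) = 190:
Cₑ = (11.99·190 − 11.50·4.100) / 0.4900 = 4553 mg/L.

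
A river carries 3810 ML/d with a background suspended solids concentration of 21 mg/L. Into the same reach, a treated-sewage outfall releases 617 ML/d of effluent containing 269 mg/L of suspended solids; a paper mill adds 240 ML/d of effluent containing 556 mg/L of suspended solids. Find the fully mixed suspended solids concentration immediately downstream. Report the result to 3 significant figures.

Flow-weighted average: C = (3810·21.00 + 617.0·269.0 + 240.0·556.0) / 4667 = 379400/4667 = 81.30 mg/L.

81.3 mg/L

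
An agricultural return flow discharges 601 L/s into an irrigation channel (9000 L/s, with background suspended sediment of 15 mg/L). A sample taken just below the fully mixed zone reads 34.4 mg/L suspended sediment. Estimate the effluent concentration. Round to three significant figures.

Mass balance: 9000·15.00 + 601.0·Cₑ = 9601·34.40
→ Cₑ = (9601·34.40 − 9000·15.00) / 601.0 = 324.9 mg/L.

325 mg/L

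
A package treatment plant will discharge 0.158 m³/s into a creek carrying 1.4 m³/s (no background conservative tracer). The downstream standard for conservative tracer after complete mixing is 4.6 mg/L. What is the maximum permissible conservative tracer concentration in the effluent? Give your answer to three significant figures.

45.4 mg/L

At the limit, (Qr·Cr + Qe·Cₑ)/(Qr + Qe) = 4.6:
Cₑ = (1.558·4.6 − 1.400·0) / 0.1580 = 45.36 mg/L.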